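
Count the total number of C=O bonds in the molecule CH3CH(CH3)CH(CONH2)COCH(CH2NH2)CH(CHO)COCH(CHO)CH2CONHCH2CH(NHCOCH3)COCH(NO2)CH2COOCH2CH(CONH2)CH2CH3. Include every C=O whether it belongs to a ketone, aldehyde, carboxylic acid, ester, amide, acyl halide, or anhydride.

CH(CONH2): amide, 1 C=O (running total 1).
CO: ketone, 1 C=O (running total 2).
CH(CHO): aldehyde, 1 C=O (running total 3).
CO: ketone, 1 C=O (running total 4).
CH(CHO): aldehyde, 1 C=O (running total 5).
CH2CONHCH2: amide, 1 C=O (running total 6).
CH(NHCOCH3): amide, 1 C=O (running total 7).
CO: ketone, 1 C=O (running total 8).
CH2COOCH2: ester, 1 C=O (running total 9).
CH(CONH2): amide, 1 C=O (running total 10).

10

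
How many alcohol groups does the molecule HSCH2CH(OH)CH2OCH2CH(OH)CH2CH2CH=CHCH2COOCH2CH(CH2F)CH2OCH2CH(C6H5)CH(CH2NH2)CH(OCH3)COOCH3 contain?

Reading the structure from left to right:
  HSCH2: –SH on an sp³ carbon → thiol.
  CH(OH): –OH on an sp³ carbon → alcohol (secondary).
  CH2OCH2: C–O–C with sp³ carbons on both sides and no adjacent C=O → ether.
  CH(OH): –OH on an sp³ carbon → alcohol (secondary).
  CH=CH: C=C double bond → alkene.
  CH2COOCH2: –C(=O)–O–C with C on the carbonyl side → ester.
  CH(CH2F): pendant –CH2X: halogen on sp³ carbon → alkyl halide.
  CH2OCH2: C–O–C with sp³ carbons on both sides and no adjacent C=O → ether.
  CH(C6H5): pendant –C6H5: benzene ring → arene.
  CH(CH2NH2): pendant –CH2NH2: N on sp³ C, no adjacent C=O → amine.
  CH(OCH3): pendant –OCH3: C–O–C with sp³ C, no adjacent C=O → ether.
  COOCH3: –C(=O)OCH3: carbonyl C bonded to C and to –OCH3 → ester (not ketone + ether).
Alcohol appears at: CH(OH), CH(OH) → 2.

2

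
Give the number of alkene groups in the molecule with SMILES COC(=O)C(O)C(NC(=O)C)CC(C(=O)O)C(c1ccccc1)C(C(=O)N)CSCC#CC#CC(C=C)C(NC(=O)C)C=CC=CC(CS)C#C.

3

Working along the chain:
  CH3OOC: CH3O–C(=O)–: carbonyl C bonded to C and to –OCH3 → ester (not ketone + ether).
  CH(OH): –OH on an sp³ carbon → alcohol (secondary).
  CH(NHCOCH3): pendant –NHC(=O)CH3: N bonded to a carbonyl → amide (not amine).
  CH(COOH): pendant –COOH: carbonyl C bonded to C and –OH → carboxylic acid.
  CH(C6H5): pendant –C6H5: benzene ring → arene.
  CH(CONH2): pendant –CONH2: carbonyl C bonded to C and N → amide.
  CH2SCH2: C–S–C linkage → sulfide (thioether).
  C≡C: C≡C triple bond → alkyne.
  C≡C: C≡C triple bond → alkyne.
  CH(CH=CH2): pendant –CH=CH2: C=C double bond → alkene.
  CH(NHCOCH3): pendant –NHC(=O)CH3: N bonded to a carbonyl → amide (not amine).
  CH=CH: C=C double bond → alkene.
  CH=CH: C=C double bond → alkene.
  CH(CH2SH): pendant –CH2SH → thiol.
  C≡CH: C≡C triple bond → alkyne.
Alkene appears at: CH(CH=CH2), CH=CH, CH=CH → 3.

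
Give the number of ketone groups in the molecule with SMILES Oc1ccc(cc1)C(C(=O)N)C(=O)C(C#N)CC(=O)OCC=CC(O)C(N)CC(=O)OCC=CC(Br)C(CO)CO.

1

Working along the chain:
  HOC6H4: –OH attached directly to an aromatic ring → phenol (not alcohol); the ring itself is an arene.
  CH(CONH2): pendant –CONH2: carbonyl C bonded to C and N → amide.
  CO: –C(=O)– with carbon on both sides → ketone.
  CH(CN): pendant –C≡N: nitrile.
  CH2COOCH2: –C(=O)–O–C with C on the carbonyl side → ester.
  CH=CH: C=C double bond → alkene.
  CH(OH): –OH on an sp³ carbon → alcohol (secondary).
  CH(NH2): –NH2 on an sp³ carbon with no adjacent C=O → amine.
  CH2COOCH2: –C(=O)–O–C with C on the carbonyl side → ester.
  CH=CH: C=C double bond → alkene.
  CH(Br): halogen on an sp³ carbon → alkyl halide.
  CH(CH2OH): pendant –CH2OH on an sp³ backbone C → alcohol.
  CH2OH: –OH on an sp³ carbon → alcohol.
Ketone appears at: CO → 1.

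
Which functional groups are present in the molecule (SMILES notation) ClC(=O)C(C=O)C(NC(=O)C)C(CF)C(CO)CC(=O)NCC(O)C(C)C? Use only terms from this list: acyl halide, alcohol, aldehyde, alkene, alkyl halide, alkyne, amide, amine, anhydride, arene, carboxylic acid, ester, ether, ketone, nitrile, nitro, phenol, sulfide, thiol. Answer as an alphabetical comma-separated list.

acyl halide, alcohol, aldehyde, alkyl halide, amide

–C(=O)Cl: carbonyl C bonded to C and to a halogen → acyl halide (not alkyl halide).
pendant –CHO: carbonyl C bonded to C and H → aldehyde.
pendant –NHC(=O)CH3: N bonded to a carbonyl → amide (not amine).
pendant –CH2X: halogen on sp³ carbon → alkyl halide.
pendant –CH2OH on an sp³ backbone C → alcohol.
–C(=O)–N– linkage → amide (the N is not an amine).
–OH on an sp³ carbon → alcohol (secondary).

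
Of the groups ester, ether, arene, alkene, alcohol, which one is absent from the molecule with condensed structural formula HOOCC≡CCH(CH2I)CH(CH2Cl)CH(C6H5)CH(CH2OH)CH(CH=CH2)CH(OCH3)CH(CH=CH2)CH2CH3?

ester

arene: present (CH(C6H5) — pendant –C6H5: benzene ring → arene).
ether: present (CH(OCH3) — pendant –OCH3: C–O–C with sp³ C, no adjacent C=O → ether).
alcohol: present (CH(CH2OH) — pendant –CH2OH on an sp³ backbone C → alcohol).
alkene: present (CH(CH=CH2) — pendant –CH=CH2: C=C double bond → alkene).
ester: no segment matches this pattern.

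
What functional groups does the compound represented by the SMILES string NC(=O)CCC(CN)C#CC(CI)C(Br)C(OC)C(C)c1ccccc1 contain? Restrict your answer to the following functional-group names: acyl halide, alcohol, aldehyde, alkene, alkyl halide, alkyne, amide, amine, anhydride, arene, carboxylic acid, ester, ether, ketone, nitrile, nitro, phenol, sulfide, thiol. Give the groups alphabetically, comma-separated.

Reading the structure from left to right:
  H2NCO: –C(=O)NH2: carbonyl C bonded to C and to N → amide (the N is not a separate amine).
  CH(CH2NH2): pendant –CH2NH2: N on sp³ C, no adjacent C=O → amine.
  C≡C: C≡C triple bond → alkyne.
  CH(CH2I): pendant –CH2X: halogen on sp³ carbon → alkyl halide.
  CH(Br): halogen on an sp³ carbon → alkyl halide.
  CH(OCH3): pendant –OCH3: C–O–C with sp³ C, no adjacent C=O → ether.
  C6H5: –C6H5 phenyl ring → arene.

alkyl halide, alkyne, amide, amine, arene, ether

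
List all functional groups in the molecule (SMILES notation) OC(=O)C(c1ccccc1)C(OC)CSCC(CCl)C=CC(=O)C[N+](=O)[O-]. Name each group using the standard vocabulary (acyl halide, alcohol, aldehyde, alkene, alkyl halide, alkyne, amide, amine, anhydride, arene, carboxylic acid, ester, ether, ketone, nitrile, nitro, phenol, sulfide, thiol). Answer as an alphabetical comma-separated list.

alkene, alkyl halide, arene, carboxylic acid, ether, ketone, nitro, sulfide

Working along the chain:
  HOOC: –COOH: carbonyl C bonded to –OH and C → carboxylic acid (the –OH is not a separate alcohol).
  CH(C6H5): pendant –C6H5: benzene ring → arene.
  CH(OCH3): pendant –OCH3: C–O–C with sp³ C, no adjacent C=O → ether.
  CH2SCH2: C–S–C linkage → sulfide (thioether).
  CH(CH2Cl): pendant –CH2X: halogen on sp³ carbon → alkyl halide.
  CH=CH: C=C double bond → alkene.
  CO: –C(=O)– with carbon on both sides → ketone.
  CH2NO2: –NO2 on carbon → nitro group.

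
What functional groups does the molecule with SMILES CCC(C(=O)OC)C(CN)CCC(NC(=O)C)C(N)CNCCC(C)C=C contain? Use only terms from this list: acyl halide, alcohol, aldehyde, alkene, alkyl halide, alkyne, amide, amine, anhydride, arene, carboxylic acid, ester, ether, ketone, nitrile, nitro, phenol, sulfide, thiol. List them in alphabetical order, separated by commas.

alkene, amide, amine, ester

pendant –COOCH3: carbonyl C bonded to C and –OCH3 → ester.
pendant –CH2NH2: N on sp³ C, no adjacent C=O → amine.
pendant –NHC(=O)CH3: N bonded to a carbonyl → amide (not amine).
–NH2 on an sp³ carbon with no adjacent C=O → amine.
C–N–C with sp³ carbons and no adjacent C=O → amine (secondary).
C=C double bond → alkene.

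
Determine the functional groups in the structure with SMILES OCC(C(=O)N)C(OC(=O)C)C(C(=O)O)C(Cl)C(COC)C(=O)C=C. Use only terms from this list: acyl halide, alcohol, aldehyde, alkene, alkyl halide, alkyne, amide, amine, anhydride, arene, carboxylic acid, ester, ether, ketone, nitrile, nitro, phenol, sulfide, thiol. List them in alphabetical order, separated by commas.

Reading the structure from left to right:
  HOCH2: HO– on an sp³ carbon → alcohol.
  CH(CONH2): pendant –CONH2: carbonyl C bonded to C and N → amide.
  CH(OCOCH3): pendant –OC(=O)CH3: an acyloxy group → ester.
  CH(COOH): pendant –COOH: carbonyl C bonded to C and –OH → carboxylic acid.
  CH(Cl): halogen on an sp³ carbon → alkyl halide.
  CH(CH2OCH3): pendant –CH2OCH3: C–O–C linkage → ether.
  CO: –C(=O)– with carbon on both sides → ketone.
  CH=CH2: C=C double bond → alkene.

alcohol, alkene, alkyl halide, amide, carboxylic acid, ester, ether, ketone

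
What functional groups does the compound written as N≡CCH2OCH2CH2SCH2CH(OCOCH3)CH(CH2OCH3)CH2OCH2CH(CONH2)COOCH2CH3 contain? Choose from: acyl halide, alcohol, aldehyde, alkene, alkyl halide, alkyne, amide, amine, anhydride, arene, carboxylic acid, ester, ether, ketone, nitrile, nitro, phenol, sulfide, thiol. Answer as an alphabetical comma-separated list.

amide, ester, ether, nitrile, sulfide

Reading the structure from left to right:
  N≡C: N≡C–: carbon triple-bonded to nitrogen → nitrile.
  CH2OCH2: C–O–C with sp³ carbons on both sides and no adjacent C=O → ether.
  CH2SCH2: C–S–C linkage → sulfide (thioether).
  CH(OCOCH3): pendant –OC(=O)CH3: an acyloxy group → ester.
  CH(CH2OCH3): pendant –CH2OCH3: C–O–C linkage → ether.
  CH2OCH2: C–O–C with sp³ carbons on both sides and no adjacent C=O → ether.
  CH(CONH2): pendant –CONH2: carbonyl C bonded to C and N → amide.
  COOCH2CH3: –C(=O)OCH2CH3: carbonyl C bonded to C and to –OEt → ester.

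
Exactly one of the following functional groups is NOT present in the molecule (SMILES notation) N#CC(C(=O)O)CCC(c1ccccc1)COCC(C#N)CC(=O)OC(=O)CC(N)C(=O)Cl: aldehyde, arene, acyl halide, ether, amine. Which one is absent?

arene: present (CH(C6H5) — pendant –C6H5: benzene ring → arene).
acyl halide: present (COCl — –C(=O)Cl: carbonyl C bonded to C and to a halogen → acyl halide (not alkyl halide)).
ether: present (CH2OCH2 — C–O–C with sp³ carbons on both sides and no adjacent C=O → ether).
amine: present (CH(NH2) — –NH2 on an sp³ carbon with no adjacent C=O → amine).
aldehyde: absent. In CH(COOH), the carbonyl carbon bears –OH, not –H, so it is a carboxylic acid.

aldehyde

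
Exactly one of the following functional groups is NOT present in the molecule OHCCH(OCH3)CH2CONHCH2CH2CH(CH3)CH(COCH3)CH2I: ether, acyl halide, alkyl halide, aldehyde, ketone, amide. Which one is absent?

acyl halide

ketone: present (CH(COCH3) — pendant –COCH3: carbonyl C bonded to two carbons → ketone).
amide: present (CH2CONHCH2 — –C(=O)–N– linkage → amide (the N is not an amine)).
aldehyde: present (OHC — terminal –CHO: carbonyl C bonded to H and C → aldehyde).
ether: present (CH(OCH3) — pendant –OCH3: C–O–C with sp³ C, no adjacent C=O → ether).
alkyl halide: present (CH2I — halogen on an sp³ carbon → alkyl halide).
acyl halide: no segment matches this pattern.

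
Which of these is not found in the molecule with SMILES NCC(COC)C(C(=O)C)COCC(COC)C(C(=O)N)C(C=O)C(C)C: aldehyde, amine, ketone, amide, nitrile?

nitrile

amine: present (H2NCH2 — –NH2 on an sp³ carbon with no adjacent C=O → amine).
ketone: present (CH(COCH3) — pendant –COCH3: carbonyl C bonded to two carbons → ketone).
aldehyde: present (CH(CHO) — pendant –CHO: carbonyl C bonded to C and H → aldehyde).
amide: present (CH(CONH2) — pendant –CONH2: carbonyl C bonded to C and N → amide).
nitrile: no segment matches this pattern.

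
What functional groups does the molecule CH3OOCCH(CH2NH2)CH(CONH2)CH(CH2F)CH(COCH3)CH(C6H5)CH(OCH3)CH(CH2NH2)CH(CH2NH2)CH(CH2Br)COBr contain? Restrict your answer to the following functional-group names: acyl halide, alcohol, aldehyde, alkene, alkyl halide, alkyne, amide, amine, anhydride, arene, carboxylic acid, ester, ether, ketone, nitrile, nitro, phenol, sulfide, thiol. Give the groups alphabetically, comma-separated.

acyl halide, alkyl halide, amide, amine, arene, ester, ether, ketone

Taking each segment in turn:
  CH3OOC: CH3O–C(=O)–: carbonyl C bonded to C and to –OCH3 → ester (not ketone + ether).
  CH(CH2NH2): pendant –CH2NH2: N on sp³ C, no adjacent C=O → amine.
  CH(CONH2): pendant –CONH2: carbonyl C bonded to C and N → amide.
  CH(CH2F): pendant –CH2X: halogen on sp³ carbon → alkyl halide.
  CH(COCH3): pendant –COCH3: carbonyl C bonded to two carbons → ketone.
  CH(C6H5): pendant –C6H5: benzene ring → arene.
  CH(OCH3): pendant –OCH3: C–O–C with sp³ C, no adjacent C=O → ether.
  CH(CH2NH2): pendant –CH2NH2: N on sp³ C, no adjacent C=O → amine.
  CH(CH2NH2): pendant –CH2NH2: N on sp³ C, no adjacent C=O → amine.
  CH(CH2Br): pendant –CH2X: halogen on sp³ carbon → alkyl halide.
  COBr: –C(=O)Br: carbonyl C bonded to C and to a halogen → acyl halide (not alkyl halide).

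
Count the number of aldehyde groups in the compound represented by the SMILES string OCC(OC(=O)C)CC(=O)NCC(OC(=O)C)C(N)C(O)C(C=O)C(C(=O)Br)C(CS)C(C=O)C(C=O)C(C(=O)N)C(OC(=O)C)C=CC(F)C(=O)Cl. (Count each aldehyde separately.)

HO– on an sp³ carbon → alcohol.
pendant –OC(=O)CH3: an acyloxy group → ester.
–C(=O)–N– linkage → amide (the N is not an amine).
pendant –OC(=O)CH3: an acyloxy group → ester.
–NH2 on an sp³ carbon with no adjacent C=O → amine.
–OH on an sp³ carbon → alcohol (secondary).
pendant –CHO: carbonyl C bonded to C and H → aldehyde.
pendant –C(=O)X: carbonyl C bonded to C and halogen → acyl halide.
pendant –CH2SH → thiol.
pendant –CHO: carbonyl C bonded to C and H → aldehyde.
pendant –CHO: carbonyl C bonded to C and H → aldehyde.
pendant –CONH2: carbonyl C bonded to C and N → amide.
pendant –OC(=O)CH3: an acyloxy group → ester.
C=C double bond → alkene.
halogen on an sp³ carbon → alkyl halide.
–C(=O)Cl: carbonyl C bonded to C and to a halogen → acyl halide (not alkyl halide).
Aldehyde appears at: CH(CHO), CH(CHO), CH(CHO) → 3.

3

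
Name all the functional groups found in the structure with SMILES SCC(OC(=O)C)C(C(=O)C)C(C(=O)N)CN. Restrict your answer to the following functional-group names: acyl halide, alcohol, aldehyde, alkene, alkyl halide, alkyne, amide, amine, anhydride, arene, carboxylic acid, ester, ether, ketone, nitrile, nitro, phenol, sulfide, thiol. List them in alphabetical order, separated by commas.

amide, amine, ester, ketone, thiol

Reading the structure from left to right:
  HSCH2: –SH on an sp³ carbon → thiol.
  CH(OCOCH3): pendant –OC(=O)CH3: an acyloxy group → ester.
  CH(COCH3): pendant –COCH3: carbonyl C bonded to two carbons → ketone.
  CH(CONH2): pendant –CONH2: carbonyl C bonded to C and N → amide.
  CH2NH2: –NH2 on an sp³ carbon with no adjacent C=O → amine.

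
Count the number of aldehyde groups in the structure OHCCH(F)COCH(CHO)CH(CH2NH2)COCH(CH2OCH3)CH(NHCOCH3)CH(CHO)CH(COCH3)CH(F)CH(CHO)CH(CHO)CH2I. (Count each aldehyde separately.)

5

Reading the structure from left to right:
  OHC: terminal –CHO: carbonyl C bonded to H and C → aldehyde.
  CH(F): halogen on an sp³ carbon → alkyl halide.
  CO: –C(=O)– with carbon on both sides → ketone.
  CH(CHO): pendant –CHO: carbonyl C bonded to C and H → aldehyde.
  CH(CH2NH2): pendant –CH2NH2: N on sp³ C, no adjacent C=O → amine.
  CO: –C(=O)– with carbon on both sides → ketone.
  CH(CH2OCH3): pendant –CH2OCH3: C–O–C linkage → ether.
  CH(NHCOCH3): pendant –NHC(=O)CH3: N bonded to a carbonyl → amide (not amine).
  CH(CHO): pendant –CHO: carbonyl C bonded to C and H → aldehyde.
  CH(COCH3): pendant –COCH3: carbonyl C bonded to two carbons → ketone.
  CH(F): halogen on an sp³ carbon → alkyl halide.
  CH(CHO): pendant –CHO: carbonyl C bonded to C and H → aldehyde.
  CH(CHO): pendant –CHO: carbonyl C bonded to C and H → aldehyde.
  CH2I: halogen on an sp³ carbon → alkyl halide.
Aldehyde appears at: OHC, CH(CHO), CH(CHO), CH(CHO), CH(CHO) → 5.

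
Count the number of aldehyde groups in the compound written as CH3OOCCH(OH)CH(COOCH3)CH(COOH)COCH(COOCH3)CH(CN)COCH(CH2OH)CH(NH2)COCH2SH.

CH3O–C(=O)–: carbonyl C bonded to C and to –OCH3 → ester (not ketone + ether).
–OH on an sp³ carbon → alcohol (secondary).
pendant –COOCH3: carbonyl C bonded to C and –OCH3 → ester.
pendant –COOH: carbonyl C bonded to C and –OH → carboxylic acid.
–C(=O)– with carbon on both sides → ketone.
pendant –COOCH3: carbonyl C bonded to C and –OCH3 → ester.
pendant –C≡N: nitrile.
–C(=O)– with carbon on both sides → ketone.
pendant –CH2OH on an sp³ backbone C → alcohol.
–NH2 on an sp³ carbon with no adjacent C=O → amine.
–C(=O)– with carbon on both sides → ketone.
–SH on an sp³ carbon → thiol.
No segment is a aldehyde: CH3OOC is ester, not aldehyde; CH(COOCH3) is ester, not aldehyde; CH(COOH) is carboxylic acid, not aldehyde. → 0.

0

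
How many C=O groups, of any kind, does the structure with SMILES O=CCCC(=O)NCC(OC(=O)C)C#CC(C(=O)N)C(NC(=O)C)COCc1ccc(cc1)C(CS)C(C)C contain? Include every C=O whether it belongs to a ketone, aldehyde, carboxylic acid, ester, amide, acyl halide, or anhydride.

OHC: aldehyde, 1 C=O (running total 1).
CH2CONHCH2: amide, 1 C=O (running total 2).
CH(OCOCH3): ester, 1 C=O (running total 3).
CH(CONH2): amide, 1 C=O (running total 4).
CH(NHCOCH3): amide, 1 C=O (running total 5).

5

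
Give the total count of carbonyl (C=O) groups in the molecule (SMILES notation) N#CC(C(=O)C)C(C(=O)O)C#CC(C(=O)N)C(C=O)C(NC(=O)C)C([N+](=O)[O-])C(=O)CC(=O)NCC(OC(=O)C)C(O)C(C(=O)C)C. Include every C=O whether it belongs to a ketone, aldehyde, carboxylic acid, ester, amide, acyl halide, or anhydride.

CH(COCH3): ketone, 1 C=O (running total 1).
CH(COOH): carboxylic acid, 1 C=O (running total 2).
CH(CONH2): amide, 1 C=O (running total 3).
CH(CHO): aldehyde, 1 C=O (running total 4).
CH(NHCOCH3): amide, 1 C=O (running total 5).
CO: ketone, 1 C=O (running total 6).
CH2CONHCH2: amide, 1 C=O (running total 7).
CH(OCOCH3): ester, 1 C=O (running total 8).
CH(COCH3): ketone, 1 C=O (running total 9).

9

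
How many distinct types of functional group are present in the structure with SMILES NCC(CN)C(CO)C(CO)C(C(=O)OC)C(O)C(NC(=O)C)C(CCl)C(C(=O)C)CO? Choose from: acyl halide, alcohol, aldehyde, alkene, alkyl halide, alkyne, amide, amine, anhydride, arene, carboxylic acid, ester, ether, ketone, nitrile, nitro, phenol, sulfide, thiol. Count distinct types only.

Taking each segment in turn:
  H2NCH2: –NH2 on an sp³ carbon with no adjacent C=O → amine.
  CH(CH2NH2): pendant –CH2NH2: N on sp³ C, no adjacent C=O → amine.
  CH(CH2OH): pendant –CH2OH on an sp³ backbone C → alcohol.
  CH(CH2OH): pendant –CH2OH on an sp³ backbone C → alcohol.
  CH(COOCH3): pendant –COOCH3: carbonyl C bonded to C and –OCH3 → ester.
  CH(OH): –OH on an sp³ carbon → alcohol (secondary).
  CH(NHCOCH3): pendant –NHC(=O)CH3: N bonded to a carbonyl → amide (not amine).
  CH(CH2Cl): pendant –CH2X: halogen on sp³ carbon → alkyl halide.
  CH(COCH3): pendant –COCH3: carbonyl C bonded to two carbons → ketone.
  CH2OH: –OH on an sp³ carbon → alcohol.
Distinct types present: alcohol, alkyl halide, amide, amine, ester, ketone.

6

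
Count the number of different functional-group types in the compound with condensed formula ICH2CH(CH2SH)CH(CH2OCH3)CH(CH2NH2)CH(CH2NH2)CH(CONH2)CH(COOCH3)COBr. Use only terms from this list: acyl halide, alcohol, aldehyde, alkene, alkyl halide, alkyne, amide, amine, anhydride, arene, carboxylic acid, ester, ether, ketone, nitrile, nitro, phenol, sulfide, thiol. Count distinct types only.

7

Taking each segment in turn:
  ICH2: halogen on an sp³ carbon → alkyl halide.
  CH(CH2SH): pendant –CH2SH → thiol.
  CH(CH2OCH3): pendant –CH2OCH3: C–O–C linkage → ether.
  CH(CH2NH2): pendant –CH2NH2: N on sp³ C, no adjacent C=O → amine.
  CH(CH2NH2): pendant –CH2NH2: N on sp³ C, no adjacent C=O → amine.
  CH(CONH2): pendant –CONH2: carbonyl C bonded to C and N → amide.
  CH(COOCH3): pendant –COOCH3: carbonyl C bonded to C and –OCH3 → ester.
  COBr: –C(=O)Br: carbonyl C bonded to C and to a halogen → acyl halide (not alkyl halide).
Distinct types present: acyl halide, alkyl halide, amide, amine, ester, ether, thiol.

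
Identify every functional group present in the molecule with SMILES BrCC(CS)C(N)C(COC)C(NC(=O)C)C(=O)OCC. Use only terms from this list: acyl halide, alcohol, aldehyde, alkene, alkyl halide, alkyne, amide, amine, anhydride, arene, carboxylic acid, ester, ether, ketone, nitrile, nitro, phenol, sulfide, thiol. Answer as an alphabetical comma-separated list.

Taking each segment in turn:
  BrCH2: halogen on an sp³ carbon → alkyl halide.
  CH(CH2SH): pendant –CH2SH → thiol.
  CH(NH2): –NH2 on an sp³ carbon with no adjacent C=O → amine.
  CH(CH2OCH3): pendant –CH2OCH3: C–O–C linkage → ether.
  CH(NHCOCH3): pendant –NHC(=O)CH3: N bonded to a carbonyl → amide (not amine).
  COOCH2CH3: –C(=O)OCH2CH3: carbonyl C bonded to C and to –OEt → ester.

alkyl halide, amide, amine, ester, ether, thiol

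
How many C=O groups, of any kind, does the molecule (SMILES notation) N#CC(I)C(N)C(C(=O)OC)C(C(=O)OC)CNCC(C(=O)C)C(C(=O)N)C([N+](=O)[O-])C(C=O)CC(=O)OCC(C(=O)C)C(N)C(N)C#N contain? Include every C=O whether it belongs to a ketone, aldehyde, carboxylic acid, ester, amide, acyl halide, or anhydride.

7

CH(COOCH3): ester, 1 C=O (running total 1).
CH(COOCH3): ester, 1 C=O (running total 2).
CH(COCH3): ketone, 1 C=O (running total 3).
CH(CONH2): amide, 1 C=O (running total 4).
CH(CHO): aldehyde, 1 C=O (running total 5).
CH2COOCH2: ester, 1 C=O (running total 6).
CH(COCH3): ketone, 1 C=O (running total 7).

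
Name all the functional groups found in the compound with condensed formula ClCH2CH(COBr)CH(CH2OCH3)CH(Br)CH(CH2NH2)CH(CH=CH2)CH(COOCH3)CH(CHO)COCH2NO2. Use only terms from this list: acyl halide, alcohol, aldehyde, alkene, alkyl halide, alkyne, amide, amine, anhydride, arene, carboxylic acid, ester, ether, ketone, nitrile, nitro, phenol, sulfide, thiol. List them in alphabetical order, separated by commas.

Working along the chain:
  ClCH2: halogen on an sp³ carbon → alkyl halide.
  CH(COBr): pendant –C(=O)X: carbonyl C bonded to C and halogen → acyl halide.
  CH(CH2OCH3): pendant –CH2OCH3: C–O–C linkage → ether.
  CH(Br): halogen on an sp³ carbon → alkyl halide.
  CH(CH2NH2): pendant –CH2NH2: N on sp³ C, no adjacent C=O → amine.
  CH(CH=CH2): pendant –CH=CH2: C=C double bond → alkene.
  CH(COOCH3): pendant –COOCH3: carbonyl C bonded to C and –OCH3 → ester.
  CH(CHO): pendant –CHO: carbonyl C bonded to C and H → aldehyde.
  CO: –C(=O)– with carbon on both sides → ketone.
  CH2NO2: –NO2 on carbon → nitro group.

acyl halide, aldehyde, alkene, alkyl halide, amine, ester, ether, ketone, nitro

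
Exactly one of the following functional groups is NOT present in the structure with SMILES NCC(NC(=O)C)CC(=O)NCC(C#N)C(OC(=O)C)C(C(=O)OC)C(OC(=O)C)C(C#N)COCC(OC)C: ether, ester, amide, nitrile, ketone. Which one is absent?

ketone

ester: present (CH(OCOCH3) — pendant –OC(=O)CH3: an acyloxy group → ester).
nitrile: present (CH(CN) — pendant –C≡N: nitrile).
amide: present (CH(NHCOCH3) — pendant –NHC(=O)CH3: N bonded to a carbonyl → amide (not amine)).
ether: present (CH2OCH2 — C–O–C with sp³ carbons on both sides and no adjacent C=O → ether).
ketone: absent. In each of CH(OCOCH3) and CH(COOCH3), the C=O is bonded to an –O–C group, which defines an ester, not a ketone. In each of CH(NHCOCH3) and CH2CONHCH2, the C=O is bonded to nitrogen, which defines an amide, not a ketone.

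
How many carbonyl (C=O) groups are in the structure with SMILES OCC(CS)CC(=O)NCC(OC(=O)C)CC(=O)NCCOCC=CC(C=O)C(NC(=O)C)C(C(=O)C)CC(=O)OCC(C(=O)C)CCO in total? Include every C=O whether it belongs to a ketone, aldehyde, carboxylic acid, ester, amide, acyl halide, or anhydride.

8

CH2CONHCH2: amide, 1 C=O (running total 1).
CH(OCOCH3): ester, 1 C=O (running total 2).
CH2CONHCH2: amide, 1 C=O (running total 3).
CH(CHO): aldehyde, 1 C=O (running total 4).
CH(NHCOCH3): amide, 1 C=O (running total 5).
CH(COCH3): ketone, 1 C=O (running total 6).
CH2COOCH2: ester, 1 C=O (running total 7).
CH(COCH3): ketone, 1 C=O (running total 8).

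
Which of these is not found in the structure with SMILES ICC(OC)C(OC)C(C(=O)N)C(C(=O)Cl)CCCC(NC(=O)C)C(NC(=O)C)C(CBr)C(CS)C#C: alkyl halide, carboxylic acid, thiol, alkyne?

thiol: present (CH(CH2SH) — pendant –CH2SH → thiol).
alkyl halide: present (ICH2 — halogen on an sp³ carbon → alkyl halide).
alkyne: present (C≡CH — C≡C triple bond → alkyne).
carboxylic acid: absent. In each of CH(CONH2) and CH(NHCOCH3), the carbonyl is bonded to nitrogen, not to –OH; that is an amide.

carboxylic acid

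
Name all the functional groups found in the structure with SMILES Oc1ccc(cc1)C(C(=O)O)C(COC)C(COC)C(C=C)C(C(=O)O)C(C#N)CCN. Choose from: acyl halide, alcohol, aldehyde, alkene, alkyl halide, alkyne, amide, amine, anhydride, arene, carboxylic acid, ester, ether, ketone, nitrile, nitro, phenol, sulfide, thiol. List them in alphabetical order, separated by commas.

–OH attached directly to an aromatic ring → phenol (not alcohol); the ring itself is an arene.
pendant –COOH: carbonyl C bonded to C and –OH → carboxylic acid.
pendant –CH2OCH3: C–O–C linkage → ether.
pendant –CH2OCH3: C–O–C linkage → ether.
pendant –CH=CH2: C=C double bond → alkene.
pendant –COOH: carbonyl C bonded to C and –OH → carboxylic acid.
pendant –C≡N: nitrile.
–NH2 on an sp³ carbon with no adjacent C=O → amine.

alkene, amine, arene, carboxylic acid, ether, nitrile, phenol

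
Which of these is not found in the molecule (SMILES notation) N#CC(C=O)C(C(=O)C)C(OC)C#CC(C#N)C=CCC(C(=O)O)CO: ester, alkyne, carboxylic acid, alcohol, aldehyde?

alcohol: present (CH2OH — –OH on an sp³ carbon → alcohol).
aldehyde: present (CH(CHO) — pendant –CHO: carbonyl C bonded to C and H → aldehyde).
carboxylic acid: present (CH(COOH) — pendant –COOH: carbonyl C bonded to C and –OH → carboxylic acid).
alkyne: present (C≡C — C≡C triple bond → alkyne).
ester: no segment matches this pattern.

ester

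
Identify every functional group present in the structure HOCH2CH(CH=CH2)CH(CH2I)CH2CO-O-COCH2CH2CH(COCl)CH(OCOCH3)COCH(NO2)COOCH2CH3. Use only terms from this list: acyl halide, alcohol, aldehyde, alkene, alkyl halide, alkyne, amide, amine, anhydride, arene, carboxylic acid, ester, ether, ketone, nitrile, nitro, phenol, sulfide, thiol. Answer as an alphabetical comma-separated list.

Taking each segment in turn:
  HOCH2: HO– on an sp³ carbon → alcohol.
  CH(CH=CH2): pendant –CH=CH2: C=C double bond → alkene.
  CH(CH2I): pendant –CH2X: halogen on sp³ carbon → alkyl halide.
  CH2CO-O-COCH2: two acyl groups sharing one oxygen, –C(=O)–O–C(=O)– → anhydride.
  CH(COCl): pendant –C(=O)X: carbonyl C bonded to C and halogen → acyl halide.
  CH(OCOCH3): pendant –OC(=O)CH3: an acyloxy group → ester.
  CO: –C(=O)– with carbon on both sides → ketone.
  CH(NO2): –NO2 on an sp³ carbon → nitro (the N=O is not a carbonyl).
  COOCH2CH3: –C(=O)OCH2CH3: carbonyl C bonded to C and to –OEt → ester.

acyl halide, alcohol, alkene, alkyl halide, anhydride, ester, ketone, nitro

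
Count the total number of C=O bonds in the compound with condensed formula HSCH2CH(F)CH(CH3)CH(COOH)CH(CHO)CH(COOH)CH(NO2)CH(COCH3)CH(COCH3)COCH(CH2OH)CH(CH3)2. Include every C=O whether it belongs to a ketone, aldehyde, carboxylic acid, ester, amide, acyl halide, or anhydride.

6

CH(COOH): carboxylic acid, 1 C=O (running total 1).
CH(CHO): aldehyde, 1 C=O (running total 2).
CH(COOH): carboxylic acid, 1 C=O (running total 3).
CH(COCH3): ketone, 1 C=O (running total 4).
CH(COCH3): ketone, 1 C=O (running total 5).
CO: ketone, 1 C=O (running total 6).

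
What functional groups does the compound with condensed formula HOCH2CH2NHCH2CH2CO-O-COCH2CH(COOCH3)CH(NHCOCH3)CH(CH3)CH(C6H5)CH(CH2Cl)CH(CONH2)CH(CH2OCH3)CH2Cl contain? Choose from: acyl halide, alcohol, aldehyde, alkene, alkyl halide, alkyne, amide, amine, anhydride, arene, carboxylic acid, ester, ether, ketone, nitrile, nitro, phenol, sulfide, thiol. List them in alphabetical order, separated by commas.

alcohol, alkyl halide, amide, amine, anhydride, arene, ester, ether

HO– on an sp³ carbon → alcohol.
C–N–C with sp³ carbons and no adjacent C=O → amine (secondary).
two acyl groups sharing one oxygen, –C(=O)–O–C(=O)– → anhydride.
pendant –COOCH3: carbonyl C bonded to C and –OCH3 → ester.
pendant –NHC(=O)CH3: N bonded to a carbonyl → amide (not amine).
pendant –C6H5: benzene ring → arene.
pendant –CH2X: halogen on sp³ carbon → alkyl halide.
pendant –CONH2: carbonyl C bonded to C and N → amide.
pendant –CH2OCH3: C–O–C linkage → ether.
halogen on an sp³ carbon → alkyl halide.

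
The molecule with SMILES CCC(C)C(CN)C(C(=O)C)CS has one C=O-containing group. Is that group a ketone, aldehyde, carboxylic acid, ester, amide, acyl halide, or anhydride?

ketone

The carbonyl is in the CH(COCH3) segment: pendant –COCH3: carbonyl C bonded to two carbons → ketone.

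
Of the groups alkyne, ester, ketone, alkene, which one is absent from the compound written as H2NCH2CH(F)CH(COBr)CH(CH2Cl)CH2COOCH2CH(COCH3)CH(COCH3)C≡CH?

alkene

ester: present (CH2COOCH2 — –C(=O)–O–C with C on the carbonyl side → ester).
ketone: present (CH(COCH3) — pendant –COCH3: carbonyl C bonded to two carbons → ketone).
alkyne: present (C≡CH — C≡C triple bond → alkyne).
alkene: no segment matches this pattern.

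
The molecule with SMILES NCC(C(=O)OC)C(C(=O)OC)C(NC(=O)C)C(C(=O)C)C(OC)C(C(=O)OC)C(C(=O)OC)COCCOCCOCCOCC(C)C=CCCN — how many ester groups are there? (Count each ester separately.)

–NH2 on an sp³ carbon with no adjacent C=O → amine.
pendant –COOCH3: carbonyl C bonded to C and –OCH3 → ester.
pendant –COOCH3: carbonyl C bonded to C and –OCH3 → ester.
pendant –NHC(=O)CH3: N bonded to a carbonyl → amide (not amine).
pendant –COCH3: carbonyl C bonded to two carbons → ketone.
pendant –OCH3: C–O–C with sp³ C, no adjacent C=O → ether.
pendant –COOCH3: carbonyl C bonded to C and –OCH3 → ester.
pendant –COOCH3: carbonyl C bonded to C and –OCH3 → ester.
C–O–C with sp³ carbons on both sides and no adjacent C=O → ether.
C–O–C with sp³ carbons on both sides and no adjacent C=O → ether.
C–O–C with sp³ carbons on both sides and no adjacent C=O → ether.
C–O–C with sp³ carbons on both sides and no adjacent C=O → ether.
C=C double bond → alkene.
–NH2 on an sp³ carbon with no adjacent C=O → amine.
Ester appears at: CH(COOCH3), CH(COOCH3), CH(COOCH3), CH(COOCH3) → 4.

4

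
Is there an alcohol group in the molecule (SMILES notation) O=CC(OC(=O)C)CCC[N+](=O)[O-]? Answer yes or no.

Reading the structure from left to right:
  OHC: terminal –CHO: carbonyl C bonded to H and C → aldehyde.
  CH(OCOCH3): pendant –OC(=O)CH3: an acyloxy group → ester.
  CH2NO2: –NO2 on carbon → nitro group.
The groups actually present are: aldehyde, ester, nitro.

no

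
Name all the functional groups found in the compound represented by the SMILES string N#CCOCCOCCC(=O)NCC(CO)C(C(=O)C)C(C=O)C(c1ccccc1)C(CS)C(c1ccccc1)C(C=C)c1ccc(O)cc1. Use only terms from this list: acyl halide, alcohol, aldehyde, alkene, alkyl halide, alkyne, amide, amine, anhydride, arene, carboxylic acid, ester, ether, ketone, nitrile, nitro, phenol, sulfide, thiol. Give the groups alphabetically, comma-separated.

N≡C–: carbon triple-bonded to nitrogen → nitrile.
C–O–C with sp³ carbons on both sides and no adjacent C=O → ether.
C–O–C with sp³ carbons on both sides and no adjacent C=O → ether.
–C(=O)–N– linkage → amide (the N is not an amine).
pendant –CH2OH on an sp³ backbone C → alcohol.
pendant –COCH3: carbonyl C bonded to two carbons → ketone.
pendant –CHO: carbonyl C bonded to C and H → aldehyde.
pendant –C6H5: benzene ring → arene.
pendant –CH2SH → thiol.
pendant –C6H5: benzene ring → arene.
pendant –CH=CH2: C=C double bond → alkene.
–OH attached directly to an aromatic ring → phenol (not alcohol); the ring itself is an arene.

alcohol, aldehyde, alkene, amide, arene, ether, ketone, nitrile, phenol, thiol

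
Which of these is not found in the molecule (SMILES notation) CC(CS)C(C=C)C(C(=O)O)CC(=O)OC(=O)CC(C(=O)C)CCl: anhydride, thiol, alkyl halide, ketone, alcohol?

ketone: present (CH(COCH3) — pendant –COCH3: carbonyl C bonded to two carbons → ketone).
thiol: present (CH(CH2SH) — pendant –CH2SH → thiol).
anhydride: present (CH2CO-O-COCH2 — two acyl groups sharing one oxygen, –C(=O)–O–C(=O)– → anhydride).
alkyl halide: present (CH2Cl — halogen on an sp³ carbon → alkyl halide).
alcohol: absent. In CH(COOH), the –OH sits on a carbonyl carbon, making it part of a carboxylic acid, not an alcohol.

alcohol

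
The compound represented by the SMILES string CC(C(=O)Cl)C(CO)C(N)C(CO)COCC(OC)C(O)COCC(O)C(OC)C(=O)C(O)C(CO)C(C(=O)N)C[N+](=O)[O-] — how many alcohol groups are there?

6

pendant –C(=O)X: carbonyl C bonded to C and halogen → acyl halide.
pendant –CH2OH on an sp³ backbone C → alcohol.
–NH2 on an sp³ carbon with no adjacent C=O → amine.
pendant –CH2OH on an sp³ backbone C → alcohol.
C–O–C with sp³ carbons on both sides and no adjacent C=O → ether.
pendant –OCH3: C–O–C with sp³ C, no adjacent C=O → ether.
–OH on an sp³ carbon → alcohol (secondary).
C–O–C with sp³ carbons on both sides and no adjacent C=O → ether.
–OH on an sp³ carbon → alcohol (secondary).
pendant –OCH3: C–O–C with sp³ C, no adjacent C=O → ether.
–C(=O)– with carbon on both sides → ketone.
–OH on an sp³ carbon → alcohol (secondary).
pendant –CH2OH on an sp³ backbone C → alcohol.
pendant –CONH2: carbonyl C bonded to C and N → amide.
–NO2 on carbon → nitro group.
Alcohol appears at: CH(CH2OH), CH(CH2OH), CH(OH), CH(OH), CH(OH), CH(CH2OH) → 6.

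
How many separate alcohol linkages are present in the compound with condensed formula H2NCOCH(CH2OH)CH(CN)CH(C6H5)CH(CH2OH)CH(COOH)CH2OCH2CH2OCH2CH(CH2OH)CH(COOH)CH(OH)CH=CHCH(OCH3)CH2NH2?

4

Reading the structure from left to right:
  H2NCO: –C(=O)NH2: carbonyl C bonded to C and to N → amide (the N is not a separate amine).
  CH(CH2OH): pendant –CH2OH on an sp³ backbone C → alcohol.
  CH(CN): pendant –C≡N: nitrile.
  CH(C6H5): pendant –C6H5: benzene ring → arene.
  CH(CH2OH): pendant –CH2OH on an sp³ backbone C → alcohol.
  CH(COOH): pendant –COOH: carbonyl C bonded to C and –OH → carboxylic acid.
  CH2OCH2: C–O–C with sp³ carbons on both sides and no adjacent C=O → ether.
  CH2OCH2: C–O–C with sp³ carbons on both sides and no adjacent C=O → ether.
  CH(CH2OH): pendant –CH2OH on an sp³ backbone C → alcohol.
  CH(COOH): pendant –COOH: carbonyl C bonded to C and –OH → carboxylic acid.
  CH(OH): –OH on an sp³ carbon → alcohol (secondary).
  CH=CH: C=C double bond → alkene.
  CH(OCH3): pendant –OCH3: C–O–C with sp³ C, no adjacent C=O → ether.
  CH2NH2: –NH2 on an sp³ carbon with no adjacent C=O → amine.
Alcohol appears at: CH(CH2OH), CH(CH2OH), CH(CH2OH), CH(OH) → 4.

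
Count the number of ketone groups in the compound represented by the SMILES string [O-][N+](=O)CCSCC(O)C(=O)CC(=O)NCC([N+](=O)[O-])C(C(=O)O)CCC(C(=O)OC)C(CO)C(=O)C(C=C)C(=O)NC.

Taking each segment in turn:
  O2NCH2: –NO2 on carbon → nitro group.
  CH2SCH2: C–S–C linkage → sulfide (thioether).
  CH(OH): –OH on an sp³ carbon → alcohol (secondary).
  CO: –C(=O)– with carbon on both sides → ketone.
  CH2CONHCH2: –C(=O)–N– linkage → amide (the N is not an amine).
  CH(NO2): –NO2 on an sp³ carbon → nitro (the N=O is not a carbonyl).
  CH(COOH): pendant –COOH: carbonyl C bonded to C and –OH → carboxylic acid.
  CH(COOCH3): pendant –COOCH3: carbonyl C bonded to C and –OCH3 → ester.
  CH(CH2OH): pendant –CH2OH on an sp³ backbone C → alcohol.
  CO: –C(=O)– with carbon on both sides → ketone.
  CH(CH=CH2): pendant –CH=CH2: C=C double bond → alkene.
  CONHCH3: –C(=O)NHCH3: carbonyl C bonded to C and to N → amide (the N is not an amine).
Ketone appears at: CO, CO → 2.

2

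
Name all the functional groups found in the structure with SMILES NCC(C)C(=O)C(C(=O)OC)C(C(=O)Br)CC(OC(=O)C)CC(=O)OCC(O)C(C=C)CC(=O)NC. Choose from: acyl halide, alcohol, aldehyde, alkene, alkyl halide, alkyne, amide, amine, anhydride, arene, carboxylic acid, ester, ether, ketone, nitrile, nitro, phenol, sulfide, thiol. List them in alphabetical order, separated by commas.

acyl halide, alcohol, alkene, amide, amine, ester, ketone

Working along the chain:
  H2NCH2: –NH2 on an sp³ carbon with no adjacent C=O → amine.
  CO: –C(=O)– with carbon on both sides → ketone.
  CH(COOCH3): pendant –COOCH3: carbonyl C bonded to C and –OCH3 → ester.
  CH(COBr): pendant –C(=O)X: carbonyl C bonded to C and halogen → acyl halide.
  CH(OCOCH3): pendant –OC(=O)CH3: an acyloxy group → ester.
  CH2COOCH2: –C(=O)–O–C with C on the carbonyl side → ester.
  CH(OH): –OH on an sp³ carbon → alcohol (secondary).
  CH(CH=CH2): pendant –CH=CH2: C=C double bond → alkene.
  CONHCH3: –C(=O)NHCH3: carbonyl C bonded to C and to N → amide (the N is not an amine).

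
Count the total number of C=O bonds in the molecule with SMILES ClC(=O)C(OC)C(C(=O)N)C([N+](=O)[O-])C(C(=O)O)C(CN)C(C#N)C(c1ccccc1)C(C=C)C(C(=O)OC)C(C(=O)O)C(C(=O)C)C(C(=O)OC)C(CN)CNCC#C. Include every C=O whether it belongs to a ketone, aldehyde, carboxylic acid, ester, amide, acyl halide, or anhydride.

ClCO: acyl halide, 1 C=O (running total 1).
CH(CONH2): amide, 1 C=O (running total 2).
CH(COOH): carboxylic acid, 1 C=O (running total 3).
CH(COOCH3): ester, 1 C=O (running total 4).
CH(COOH): carboxylic acid, 1 C=O (running total 5).
CH(COCH3): ketone, 1 C=O (running total 6).
CH(COOCH3): ester, 1 C=O (running total 7).

7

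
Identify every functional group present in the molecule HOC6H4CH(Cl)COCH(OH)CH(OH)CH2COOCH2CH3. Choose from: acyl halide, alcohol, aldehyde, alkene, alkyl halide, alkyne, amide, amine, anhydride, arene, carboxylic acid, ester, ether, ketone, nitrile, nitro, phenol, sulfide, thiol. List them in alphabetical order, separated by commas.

–OH attached directly to an aromatic ring → phenol (not alcohol); the ring itself is an arene.
halogen on an sp³ carbon → alkyl halide.
–C(=O)– with carbon on both sides → ketone.
–OH on an sp³ carbon → alcohol (secondary).
–OH on an sp³ carbon → alcohol (secondary).
–C(=O)OCH2CH3: carbonyl C bonded to C and to –OEt → ester.

alcohol, alkyl halide, arene, ester, ketone, phenol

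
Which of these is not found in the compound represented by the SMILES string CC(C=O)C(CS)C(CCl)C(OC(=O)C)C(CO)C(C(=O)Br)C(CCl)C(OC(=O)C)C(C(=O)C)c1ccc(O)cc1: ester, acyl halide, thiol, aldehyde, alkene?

aldehyde: present (CH(CHO) — pendant –CHO: carbonyl C bonded to C and H → aldehyde).
ester: present (CH(OCOCH3) — pendant –OC(=O)CH3: an acyloxy group → ester).
thiol: present (CH(CH2SH) — pendant –CH2SH → thiol).
acyl halide: present (CH(COBr) — pendant –C(=O)X: carbonyl C bonded to C and halogen → acyl halide).
alkene: absent. In C6H4OH, the C=C units are part of an aromatic ring, which is an arene, not an isolated alkene.

alkene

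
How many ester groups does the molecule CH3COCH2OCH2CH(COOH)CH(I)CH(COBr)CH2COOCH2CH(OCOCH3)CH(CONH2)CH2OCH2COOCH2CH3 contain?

3

Taking each segment in turn:
  CO: –C(=O)– with carbon on both sides → ketone.
  CH2OCH2: C–O–C with sp³ carbons on both sides and no adjacent C=O → ether.
  CH(COOH): pendant –COOH: carbonyl C bonded to C and –OH → carboxylic acid.
  CH(I): halogen on an sp³ carbon → alkyl halide.
  CH(COBr): pendant –C(=O)X: carbonyl C bonded to C and halogen → acyl halide.
  CH2COOCH2: –C(=O)–O–C with C on the carbonyl side → ester.
  CH(OCOCH3): pendant –OC(=O)CH3: an acyloxy group → ester.
  CH(CONH2): pendant –CONH2: carbonyl C bonded to C and N → amide.
  CH2OCH2: C–O–C with sp³ carbons on both sides and no adjacent C=O → ether.
  COOCH2CH3: –C(=O)OCH2CH3: carbonyl C bonded to C and to –OEt → ester.
Ester appears at: CH2COOCH2, CH(OCOCH3), COOCH2CH3 → 3.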